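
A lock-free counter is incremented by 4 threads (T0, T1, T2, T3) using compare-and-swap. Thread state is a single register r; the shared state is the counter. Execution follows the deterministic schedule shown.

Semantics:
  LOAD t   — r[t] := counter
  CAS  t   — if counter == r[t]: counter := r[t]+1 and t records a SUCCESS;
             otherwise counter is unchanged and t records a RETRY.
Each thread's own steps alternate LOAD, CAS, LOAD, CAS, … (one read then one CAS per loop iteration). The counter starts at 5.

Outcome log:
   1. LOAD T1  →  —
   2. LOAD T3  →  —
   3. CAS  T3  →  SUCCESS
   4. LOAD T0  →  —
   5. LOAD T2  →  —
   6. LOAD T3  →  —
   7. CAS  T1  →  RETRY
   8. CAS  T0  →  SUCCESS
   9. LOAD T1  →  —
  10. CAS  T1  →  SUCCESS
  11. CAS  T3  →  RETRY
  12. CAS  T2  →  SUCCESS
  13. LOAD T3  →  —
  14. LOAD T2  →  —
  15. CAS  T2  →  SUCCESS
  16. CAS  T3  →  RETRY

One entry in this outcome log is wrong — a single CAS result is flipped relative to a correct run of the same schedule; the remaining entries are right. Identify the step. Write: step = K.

step = 12

Reference trace:
T1 LOAD — after: cnt=5, r=5 — load
T3 LOAD — after: cnt=5, r=5 — load
T3 CAS — after: cnt=6, r=5 — ok
T0 LOAD — after: cnt=6, r=6 — load
T2 LOAD — after: cnt=6, r=6 — load
T3 LOAD — after: cnt=6, r=6 — load
T1 CAS — after: cnt=6, r=5 — retry
T0 CAS — after: cnt=7, r=6 — ok
T1 LOAD — after: cnt=7, r=7 — load
T1 CAS — after: cnt=8, r=7 — ok
T3 CAS — after: cnt=8, r=6 — retry
T2 CAS — after: cnt=8, r=6 — retry
T3 LOAD — after: cnt=8, r=8 — load
T2 LOAD — after: cnt=8, r=8 — load
T2 CAS — after: cnt=9, r=8 — ok
T3 CAS — after: cnt=9, r=8 — retry
Flip is step 12.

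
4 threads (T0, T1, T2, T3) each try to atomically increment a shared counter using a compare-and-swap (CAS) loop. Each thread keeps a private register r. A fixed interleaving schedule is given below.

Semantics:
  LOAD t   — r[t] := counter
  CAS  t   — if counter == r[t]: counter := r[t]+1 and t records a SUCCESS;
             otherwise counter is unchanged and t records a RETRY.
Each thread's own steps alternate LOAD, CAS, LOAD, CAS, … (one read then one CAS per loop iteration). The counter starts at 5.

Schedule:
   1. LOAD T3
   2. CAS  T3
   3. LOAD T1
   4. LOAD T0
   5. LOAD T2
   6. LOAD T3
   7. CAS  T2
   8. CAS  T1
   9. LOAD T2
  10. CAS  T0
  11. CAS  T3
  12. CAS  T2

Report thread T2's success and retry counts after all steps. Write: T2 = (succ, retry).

[1] T3.load  rd  (counter 5, T3.r 5)
[2] T3.cas  hit  (counter 6, T3.r 5)
[3] T1.load  rd  (counter 6, T1.r 6)
[4] T0.load  rd  (counter 6, T0.r 6)
[5] T2.load  rd  (counter 6, T2.r 6)
[6] T3.load  rd  (counter 6, T3.r 6)
[7] T2.cas  hit  (counter 7, T2.r 6)
[8] T1.cas  miss  (counter 7, T1.r 6)
[9] T2.load  rd  (counter 7, T2.r 7)
[10] T0.cas  miss  (counter 7, T0.r 6)
[11] T3.cas  miss  (counter 7, T3.r 6)
[12] T2.cas  hit  (counter 8, T2.r 7)

T2 = (2, 0)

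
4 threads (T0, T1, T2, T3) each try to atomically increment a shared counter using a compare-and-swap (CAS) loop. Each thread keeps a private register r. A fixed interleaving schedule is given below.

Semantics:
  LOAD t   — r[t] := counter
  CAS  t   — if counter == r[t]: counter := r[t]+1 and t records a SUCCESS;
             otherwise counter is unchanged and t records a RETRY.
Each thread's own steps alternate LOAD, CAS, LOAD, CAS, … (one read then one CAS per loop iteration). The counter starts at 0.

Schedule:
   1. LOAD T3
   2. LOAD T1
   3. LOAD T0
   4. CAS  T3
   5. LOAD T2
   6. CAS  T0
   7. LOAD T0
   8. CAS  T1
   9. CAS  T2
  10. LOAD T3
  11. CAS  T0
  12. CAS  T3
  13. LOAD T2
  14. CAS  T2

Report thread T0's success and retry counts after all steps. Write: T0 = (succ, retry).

[1] T3.load  rd  (counter 0, T3.r 0)
[2] T1.load  rd  (counter 0, T1.r 0)
[3] T0.load  rd  (counter 0, T0.r 0)
[4] T3.cas  hit  (counter 1, T3.r 0)
[5] T2.load  rd  (counter 1, T2.r 1)
[6] T0.cas  miss  (counter 1, T0.r 0)
[7] T0.load  rd  (counter 1, T0.r 1)
[8] T1.cas  miss  (counter 1, T1.r 0)
[9] T2.cas  hit  (counter 2, T2.r 1)
[10] T3.load  rd  (counter 2, T3.r 2)
[11] T0.cas  miss  (counter 2, T0.r 1)
[12] T3.cas  hit  (counter 3, T3.r 2)
[13] T2.load  rd  (counter 3, T2.r 3)
[14] T2.cas  hit  (counter 4, T2.r 3)

T0 = (0, 2)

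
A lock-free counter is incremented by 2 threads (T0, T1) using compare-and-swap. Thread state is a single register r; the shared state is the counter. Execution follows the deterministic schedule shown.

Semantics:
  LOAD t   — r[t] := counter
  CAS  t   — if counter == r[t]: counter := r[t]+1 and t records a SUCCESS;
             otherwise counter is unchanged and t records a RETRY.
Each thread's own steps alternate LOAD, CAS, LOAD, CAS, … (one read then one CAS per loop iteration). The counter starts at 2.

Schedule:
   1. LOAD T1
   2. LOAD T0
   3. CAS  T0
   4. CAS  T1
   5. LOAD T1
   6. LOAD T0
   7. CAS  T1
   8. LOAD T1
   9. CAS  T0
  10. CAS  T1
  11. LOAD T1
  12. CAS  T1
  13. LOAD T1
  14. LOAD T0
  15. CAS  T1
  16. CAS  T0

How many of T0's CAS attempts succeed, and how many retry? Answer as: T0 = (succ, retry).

T0 = (1, 2)

   1) LOAD T1:  M=2  r_T1=2
   2) LOAD T0:  M=2  r_T0=2
   3) CAS  T0:  M=3  r_T0=2 ✓
   4) CAS  T1:  M=3  r_T1=2 ✗
   5) LOAD T1:  M=3  r_T1=3
   6) LOAD T0:  M=3  r_T0=3
   7) CAS  T1:  M=4  r_T1=3 ✓
   8) LOAD T1:  M=4  r_T1=4
   9) CAS  T0:  M=4  r_T0=3 ✗
  10) CAS  T1:  M=5  r_T1=4 ✓
  11) LOAD T1:  M=5  r_T1=5
  12) CAS  T1:  M=6  r_T1=5 ✓
  13) LOAD T1:  M=6  r_T1=6
  14) LOAD T0:  M=6  r_T0=6
  15) CAS  T1:  M=7  r_T1=6 ✓
  16) CAS  T0:  M=7  r_T0=6 ✗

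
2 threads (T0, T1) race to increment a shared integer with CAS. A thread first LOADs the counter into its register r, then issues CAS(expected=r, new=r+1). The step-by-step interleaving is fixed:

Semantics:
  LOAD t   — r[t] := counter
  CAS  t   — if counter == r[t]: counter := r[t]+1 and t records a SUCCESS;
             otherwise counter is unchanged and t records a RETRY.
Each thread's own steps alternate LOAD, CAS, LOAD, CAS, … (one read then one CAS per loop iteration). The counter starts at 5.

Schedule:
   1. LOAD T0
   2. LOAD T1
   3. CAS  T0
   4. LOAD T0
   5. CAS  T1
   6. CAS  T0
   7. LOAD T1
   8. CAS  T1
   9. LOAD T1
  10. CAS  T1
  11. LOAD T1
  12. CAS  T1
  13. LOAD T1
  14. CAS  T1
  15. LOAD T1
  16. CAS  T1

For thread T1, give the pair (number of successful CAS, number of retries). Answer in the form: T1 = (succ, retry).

   1) LOAD T0:  M=5  r_T0=5
   2) LOAD T1:  M=5  r_T1=5
   3) CAS  T0:  M=6  r_T0=5 ✓
   4) LOAD T0:  M=6  r_T0=6
   5) CAS  T1:  M=6  r_T1=5 ✗
   6) CAS  T0:  M=7  r_T0=6 ✓
   7) LOAD T1:  M=7  r_T1=7
   8) CAS  T1:  M=8  r_T1=7 ✓
   9) LOAD T1:  M=8  r_T1=8
  10) CAS  T1:  M=9  r_T1=8 ✓
  11) LOAD T1:  M=9  r_T1=9
  12) CAS  T1:  M=10  r_T1=9 ✓
  13) LOAD T1:  M=10  r_T1=10
  14) CAS  T1:  M=11  r_T1=10 ✓
  15) LOAD T1:  M=11  r_T1=11
  16) CAS  T1:  M=12  r_T1=11 ✓

T1 = (5, 1)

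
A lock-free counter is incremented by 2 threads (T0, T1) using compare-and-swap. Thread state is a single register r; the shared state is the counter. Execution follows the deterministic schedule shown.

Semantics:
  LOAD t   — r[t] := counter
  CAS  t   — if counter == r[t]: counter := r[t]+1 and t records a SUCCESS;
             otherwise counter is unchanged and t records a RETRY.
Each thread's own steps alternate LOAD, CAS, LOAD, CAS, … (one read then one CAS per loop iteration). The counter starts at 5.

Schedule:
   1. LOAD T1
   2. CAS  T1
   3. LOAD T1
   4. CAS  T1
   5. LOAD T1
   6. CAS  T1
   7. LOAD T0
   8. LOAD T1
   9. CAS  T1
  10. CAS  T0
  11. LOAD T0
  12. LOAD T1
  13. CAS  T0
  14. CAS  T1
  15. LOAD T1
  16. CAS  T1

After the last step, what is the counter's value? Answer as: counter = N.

1. LOAD T1 → mem=5 r[T1]=5 [LOAD]
2. CAS T1 → mem=6 r[T1]=5 [OK]
3. LOAD T1 → mem=6 r[T1]=6 [LOAD]
4. CAS T1 → mem=7 r[T1]=6 [OK]
5. LOAD T1 → mem=7 r[T1]=7 [LOAD]
6. CAS T1 → mem=8 r[T1]=7 [OK]
7. LOAD T0 → mem=8 r[T0]=8 [LOAD]
8. LOAD T1 → mem=8 r[T1]=8 [LOAD]
9. CAS T1 → mem=9 r[T1]=8 [OK]
10. CAS T0 → mem=9 r[T0]=8 [RETRY]
11. LOAD T0 → mem=9 r[T0]=9 [LOAD]
12. LOAD T1 → mem=9 r[T1]=9 [LOAD]
13. CAS T0 → mem=10 r[T0]=9 [OK]
14. CAS T1 → mem=10 r[T1]=9 [RETRY]
15. LOAD T1 → mem=10 r[T1]=10 [LOAD]
16. CAS T1 → mem=11 r[T1]=10 [OK]

counter = 11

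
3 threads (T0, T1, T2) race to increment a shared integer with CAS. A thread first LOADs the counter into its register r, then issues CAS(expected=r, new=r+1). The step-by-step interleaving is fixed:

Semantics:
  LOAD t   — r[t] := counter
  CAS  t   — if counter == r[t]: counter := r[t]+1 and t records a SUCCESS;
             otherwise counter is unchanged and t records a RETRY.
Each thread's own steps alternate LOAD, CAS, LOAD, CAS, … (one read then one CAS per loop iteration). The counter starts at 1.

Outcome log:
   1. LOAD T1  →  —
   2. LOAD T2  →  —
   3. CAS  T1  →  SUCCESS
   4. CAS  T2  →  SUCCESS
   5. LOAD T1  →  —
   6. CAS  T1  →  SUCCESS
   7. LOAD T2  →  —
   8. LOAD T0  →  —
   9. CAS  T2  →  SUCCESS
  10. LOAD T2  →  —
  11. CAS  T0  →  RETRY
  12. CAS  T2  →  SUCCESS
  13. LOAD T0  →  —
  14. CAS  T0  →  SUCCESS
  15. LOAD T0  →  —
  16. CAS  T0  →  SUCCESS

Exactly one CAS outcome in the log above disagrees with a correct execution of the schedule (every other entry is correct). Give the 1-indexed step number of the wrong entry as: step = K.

step = 4

Reference trace:
T1 LOAD — after: cnt=1, r=1 — load
T2 LOAD — after: cnt=1, r=1 — load
T1 CAS — after: cnt=2, r=1 — ok
T2 CAS — after: cnt=2, r=1 — retry
T1 LOAD — after: cnt=2, r=2 — load
T1 CAS — after: cnt=3, r=2 — ok
T2 LOAD — after: cnt=3, r=3 — load
T0 LOAD — after: cnt=3, r=3 — load
T2 CAS — after: cnt=4, r=3 — ok
T2 LOAD — after: cnt=4, r=4 — load
T0 CAS — after: cnt=4, r=3 — retry
T2 CAS — after: cnt=5, r=4 — ok
T0 LOAD — after: cnt=5, r=5 — load
T0 CAS — after: cnt=6, r=5 — ok
T0 LOAD — after: cnt=6, r=6 — load
T0 CAS — after: cnt=7, r=6 — ok
Mismatch at 4.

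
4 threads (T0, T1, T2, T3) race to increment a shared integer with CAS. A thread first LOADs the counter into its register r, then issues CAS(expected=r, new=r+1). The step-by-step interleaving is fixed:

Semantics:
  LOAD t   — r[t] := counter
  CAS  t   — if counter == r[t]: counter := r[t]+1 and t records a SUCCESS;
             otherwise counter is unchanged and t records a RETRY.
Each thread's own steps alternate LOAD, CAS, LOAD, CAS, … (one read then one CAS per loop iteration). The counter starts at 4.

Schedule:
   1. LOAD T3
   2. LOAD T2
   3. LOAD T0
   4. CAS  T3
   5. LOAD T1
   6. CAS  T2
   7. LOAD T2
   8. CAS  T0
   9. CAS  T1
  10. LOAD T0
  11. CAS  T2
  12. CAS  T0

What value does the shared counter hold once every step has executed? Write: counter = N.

counter = 7

1. LOAD T3 → mem=4 r[T3]=4 [LOAD]
2. LOAD T2 → mem=4 r[T2]=4 [LOAD]
3. LOAD T0 → mem=4 r[T0]=4 [LOAD]
4. CAS T3 → mem=5 r[T3]=4 [OK]
5. LOAD T1 → mem=5 r[T1]=5 [LOAD]
6. CAS T2 → mem=5 r[T2]=4 [RETRY]
7. LOAD T2 → mem=5 r[T2]=5 [LOAD]
8. CAS T0 → mem=5 r[T0]=4 [RETRY]
9. CAS T1 → mem=6 r[T1]=5 [OK]
10. LOAD T0 → mem=6 r[T0]=6 [LOAD]
11. CAS T2 → mem=6 r[T2]=5 [RETRY]
12. CAS T0 → mem=7 r[T0]=6 [OK]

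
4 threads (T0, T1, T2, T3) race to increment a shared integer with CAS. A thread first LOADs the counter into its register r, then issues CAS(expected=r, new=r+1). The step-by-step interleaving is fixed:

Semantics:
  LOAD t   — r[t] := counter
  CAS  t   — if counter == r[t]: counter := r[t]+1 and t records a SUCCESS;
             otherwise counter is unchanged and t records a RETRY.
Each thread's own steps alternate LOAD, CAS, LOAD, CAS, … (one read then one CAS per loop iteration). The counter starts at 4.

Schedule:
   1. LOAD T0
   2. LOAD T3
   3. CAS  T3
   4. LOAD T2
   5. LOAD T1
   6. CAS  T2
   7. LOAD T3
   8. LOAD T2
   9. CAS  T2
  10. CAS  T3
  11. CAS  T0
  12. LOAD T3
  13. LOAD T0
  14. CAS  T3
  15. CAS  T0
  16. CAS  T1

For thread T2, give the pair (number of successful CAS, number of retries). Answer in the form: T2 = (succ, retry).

#1 T0 reads 4
#2 T3 reads 4
#3 T3 CAS(4→5) writes; counter now 5
#4 T2 reads 5
#5 T1 reads 5
#6 T2 CAS(5→6) writes; counter now 6
#7 T3 reads 6
#8 T2 reads 6
#9 T2 CAS(6→7) writes; counter now 7
#10 T3 CAS(6→7) fails; counter now 7
#11 T0 CAS(4→5) fails; counter now 7
#12 T3 reads 7
#13 T0 reads 7
#14 T3 CAS(7→8) writes; counter now 8
#15 T0 CAS(7→8) fails; counter now 8
#16 T1 CAS(5→6) fails; counter now 8

T2 = (2, 0)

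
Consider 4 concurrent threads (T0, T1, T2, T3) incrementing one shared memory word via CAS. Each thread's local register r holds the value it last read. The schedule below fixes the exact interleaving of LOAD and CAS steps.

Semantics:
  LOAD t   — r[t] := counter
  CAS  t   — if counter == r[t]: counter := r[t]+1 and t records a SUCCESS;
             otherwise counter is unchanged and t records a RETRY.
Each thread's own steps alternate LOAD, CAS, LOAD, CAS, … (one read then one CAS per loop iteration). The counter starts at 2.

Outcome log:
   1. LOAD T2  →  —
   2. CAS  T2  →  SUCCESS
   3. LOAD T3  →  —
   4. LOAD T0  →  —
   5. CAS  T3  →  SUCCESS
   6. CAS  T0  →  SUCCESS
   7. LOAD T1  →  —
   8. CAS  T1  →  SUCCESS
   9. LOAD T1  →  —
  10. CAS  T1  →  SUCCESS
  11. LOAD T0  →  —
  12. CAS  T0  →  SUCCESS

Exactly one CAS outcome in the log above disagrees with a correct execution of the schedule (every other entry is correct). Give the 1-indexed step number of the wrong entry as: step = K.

Reference trace:
   1) LOAD T2:  M=2  r_T2=2
   2) CAS  T2:  M=3  r_T2=2 ✓
   3) LOAD T3:  M=3  r_T3=3
   4) LOAD T0:  M=3  r_T0=3
   5) CAS  T3:  M=4  r_T3=3 ✓
   6) CAS  T0:  M=4  r_T0=3 ✗
   7) LOAD T1:  M=4  r_T1=4
   8) CAS  T1:  M=5  r_T1=4 ✓
   9) LOAD T1:  M=5  r_T1=5
  10) CAS  T1:  M=6  r_T1=5 ✓
  11) LOAD T0:  M=6  r_T0=6
  12) CAS  T0:  M=7  r_T0=6 ✓
Mismatch at 6.

step = 6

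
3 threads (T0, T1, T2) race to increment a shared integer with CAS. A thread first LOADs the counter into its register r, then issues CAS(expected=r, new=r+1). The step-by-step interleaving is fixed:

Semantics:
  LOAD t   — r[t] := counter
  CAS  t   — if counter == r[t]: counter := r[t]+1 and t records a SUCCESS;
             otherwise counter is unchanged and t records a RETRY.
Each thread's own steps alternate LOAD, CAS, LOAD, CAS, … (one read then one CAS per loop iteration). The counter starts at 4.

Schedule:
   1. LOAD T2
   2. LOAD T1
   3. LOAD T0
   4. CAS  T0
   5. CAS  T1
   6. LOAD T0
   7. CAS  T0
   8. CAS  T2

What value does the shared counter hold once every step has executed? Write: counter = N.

#1 T2 reads 4
#2 T1 reads 4
#3 T0 reads 4
#4 T0 CAS(4→5) writes; counter now 5
#5 T1 CAS(4→5) fails; counter now 5
#6 T0 reads 5
#7 T0 CAS(5→6) writes; counter now 6
#8 T2 CAS(4→5) fails; counter now 6

counter = 6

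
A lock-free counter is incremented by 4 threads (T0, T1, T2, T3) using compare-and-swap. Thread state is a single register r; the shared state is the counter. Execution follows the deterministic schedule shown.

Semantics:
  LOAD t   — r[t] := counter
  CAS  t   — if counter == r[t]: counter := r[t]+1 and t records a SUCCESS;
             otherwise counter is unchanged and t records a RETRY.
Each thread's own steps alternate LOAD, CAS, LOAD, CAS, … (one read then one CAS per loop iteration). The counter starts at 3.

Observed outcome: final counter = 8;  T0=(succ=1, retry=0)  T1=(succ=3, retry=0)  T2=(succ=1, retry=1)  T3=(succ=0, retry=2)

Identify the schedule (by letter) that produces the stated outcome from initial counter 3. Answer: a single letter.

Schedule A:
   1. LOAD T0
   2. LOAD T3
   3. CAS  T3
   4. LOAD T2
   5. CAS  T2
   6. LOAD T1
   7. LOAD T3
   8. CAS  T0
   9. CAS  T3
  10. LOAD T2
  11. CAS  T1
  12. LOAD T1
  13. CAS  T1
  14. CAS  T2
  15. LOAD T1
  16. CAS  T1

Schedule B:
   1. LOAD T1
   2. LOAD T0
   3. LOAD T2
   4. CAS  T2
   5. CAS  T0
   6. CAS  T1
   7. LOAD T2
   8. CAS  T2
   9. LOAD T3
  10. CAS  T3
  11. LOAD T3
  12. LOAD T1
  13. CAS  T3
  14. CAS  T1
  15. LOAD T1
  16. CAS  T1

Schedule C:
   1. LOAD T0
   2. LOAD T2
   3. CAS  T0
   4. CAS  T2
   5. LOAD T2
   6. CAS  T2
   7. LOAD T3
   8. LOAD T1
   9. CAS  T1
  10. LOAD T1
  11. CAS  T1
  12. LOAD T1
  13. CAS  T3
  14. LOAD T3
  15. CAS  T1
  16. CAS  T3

Tracing schedule C:
#1 T0 reads 3
#2 T2 reads 3
#3 T0 CAS(3→4) writes; counter now 4
#4 T2 CAS(3→4) fails; counter now 4
#5 T2 reads 4
#6 T2 CAS(4→5) writes; counter now 5
#7 T3 reads 5
#8 T1 reads 5
#9 T1 CAS(5→6) writes; counter now 6
#10 T1 reads 6
#11 T1 CAS(6→7) writes; counter now 7
#12 T1 reads 7
#13 T3 CAS(5→6) fails; counter now 7
#14 T3 reads 7
#15 T1 CAS(7→8) writes; counter now 8
#16 T3 CAS(7→8) fails; counter now 8

C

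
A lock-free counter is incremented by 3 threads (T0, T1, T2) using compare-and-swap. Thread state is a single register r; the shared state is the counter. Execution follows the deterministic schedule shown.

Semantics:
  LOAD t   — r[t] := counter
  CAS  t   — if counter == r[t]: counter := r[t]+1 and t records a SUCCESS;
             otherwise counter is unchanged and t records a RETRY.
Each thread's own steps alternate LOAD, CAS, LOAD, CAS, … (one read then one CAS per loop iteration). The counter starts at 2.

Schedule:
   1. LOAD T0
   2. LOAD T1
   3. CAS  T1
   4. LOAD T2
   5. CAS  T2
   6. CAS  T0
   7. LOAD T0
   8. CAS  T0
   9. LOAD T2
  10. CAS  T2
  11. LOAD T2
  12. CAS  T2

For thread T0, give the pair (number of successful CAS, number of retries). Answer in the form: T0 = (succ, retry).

T0 = (1, 1)

T0 LOAD — after: cnt=2, r=2 — load
T1 LOAD — after: cnt=2, r=2 — load
T1 CAS — after: cnt=3, r=2 — ok
T2 LOAD — after: cnt=3, r=3 — load
T2 CAS — after: cnt=4, r=3 — ok
T0 CAS — after: cnt=4, r=2 — retry
T0 LOAD — after: cnt=4, r=4 — load
T0 CAS — after: cnt=5, r=4 — ok
T2 LOAD — after: cnt=5, r=5 — load
T2 CAS — after: cnt=6, r=5 — ok
T2 LOAD — after: cnt=6, r=6 — load
T2 CAS — after: cnt=7, r=6 — ok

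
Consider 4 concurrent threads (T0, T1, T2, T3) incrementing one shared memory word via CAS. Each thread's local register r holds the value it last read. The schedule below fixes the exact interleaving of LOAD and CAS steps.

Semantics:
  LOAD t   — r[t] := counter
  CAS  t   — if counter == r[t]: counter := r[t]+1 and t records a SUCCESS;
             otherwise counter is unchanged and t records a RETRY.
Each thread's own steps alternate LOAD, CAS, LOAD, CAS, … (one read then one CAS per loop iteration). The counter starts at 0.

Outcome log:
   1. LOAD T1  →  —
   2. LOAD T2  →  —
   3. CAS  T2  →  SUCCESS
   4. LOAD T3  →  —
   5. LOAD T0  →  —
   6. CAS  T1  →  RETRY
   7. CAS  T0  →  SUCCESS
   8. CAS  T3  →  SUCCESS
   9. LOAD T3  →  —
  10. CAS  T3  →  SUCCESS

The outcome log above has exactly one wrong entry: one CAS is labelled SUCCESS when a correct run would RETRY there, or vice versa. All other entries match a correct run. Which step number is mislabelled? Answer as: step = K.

step = 8

Correct run:
   1) LOAD T1:  M=0  r_T1=0
   2) LOAD T2:  M=0  r_T2=0
   3) CAS  T2:  M=1  r_T2=0 ✓
   4) LOAD T3:  M=1  r_T3=1
   5) LOAD T0:  M=1  r_T0=1
   6) CAS  T1:  M=1  r_T1=0 ✗
   7) CAS  T0:  M=2  r_T0=1 ✓
   8) CAS  T3:  M=2  r_T3=1 ✗
   9) LOAD T3:  M=2  r_T3=2
  10) CAS  T3:  M=3  r_T3=2 ✓
Flip is step 8.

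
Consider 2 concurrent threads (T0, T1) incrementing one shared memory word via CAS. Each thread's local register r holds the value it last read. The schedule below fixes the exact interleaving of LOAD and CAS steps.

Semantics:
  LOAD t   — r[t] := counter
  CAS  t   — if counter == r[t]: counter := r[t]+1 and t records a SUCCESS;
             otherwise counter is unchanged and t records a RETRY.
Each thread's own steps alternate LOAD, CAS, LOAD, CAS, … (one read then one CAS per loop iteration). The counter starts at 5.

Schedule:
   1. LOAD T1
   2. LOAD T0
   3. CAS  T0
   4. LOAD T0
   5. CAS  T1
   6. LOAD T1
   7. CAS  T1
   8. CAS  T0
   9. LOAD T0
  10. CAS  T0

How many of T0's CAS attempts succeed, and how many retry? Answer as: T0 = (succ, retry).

T0 = (2, 1)

step 1: T1 LOAD ⇒ load; ctr=5 reg=5
step 2: T0 LOAD ⇒ load; ctr=5 reg=5
step 3: T0 CAS ⇒ ok; ctr=6 reg=5
step 4: T0 LOAD ⇒ load; ctr=6 reg=6
step 5: T1 CAS ⇒ retry; ctr=6 reg=5
step 6: T1 LOAD ⇒ load; ctr=6 reg=6
step 7: T1 CAS ⇒ ok; ctr=7 reg=6
step 8: T0 CAS ⇒ retry; ctr=7 reg=6
step 9: T0 LOAD ⇒ load; ctr=7 reg=7
step 10: T0 CAS ⇒ ok; ctr=8 reg=7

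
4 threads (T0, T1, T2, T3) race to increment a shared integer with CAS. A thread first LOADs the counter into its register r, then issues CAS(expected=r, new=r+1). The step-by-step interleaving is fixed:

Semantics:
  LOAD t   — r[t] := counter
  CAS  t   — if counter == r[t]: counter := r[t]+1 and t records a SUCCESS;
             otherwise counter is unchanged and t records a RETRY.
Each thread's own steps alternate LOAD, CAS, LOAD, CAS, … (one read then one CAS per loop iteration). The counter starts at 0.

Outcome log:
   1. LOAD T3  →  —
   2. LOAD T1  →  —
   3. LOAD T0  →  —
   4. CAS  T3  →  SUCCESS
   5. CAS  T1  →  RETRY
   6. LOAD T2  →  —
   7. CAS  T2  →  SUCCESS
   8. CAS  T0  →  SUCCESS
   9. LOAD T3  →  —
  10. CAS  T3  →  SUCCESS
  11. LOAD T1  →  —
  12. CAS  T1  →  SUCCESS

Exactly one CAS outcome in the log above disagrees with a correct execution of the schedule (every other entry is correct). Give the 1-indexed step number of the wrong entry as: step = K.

Correct run:
T3 LOAD — after: cnt=0, r=0 — load
T1 LOAD — after: cnt=0, r=0 — load
T0 LOAD — after: cnt=0, r=0 — load
T3 CAS — after: cnt=1, r=0 — ok
T1 CAS — after: cnt=1, r=0 — retry
T2 LOAD — after: cnt=1, r=1 — load
T2 CAS — after: cnt=2, r=1 — ok
T0 CAS — after: cnt=2, r=0 — retry
T3 LOAD — after: cnt=2, r=2 — load
T3 CAS — after: cnt=3, r=2 — ok
T1 LOAD — after: cnt=3, r=3 — load
T1 CAS — after: cnt=4, r=3 — ok
Log disagrees first at step 8.

step = 8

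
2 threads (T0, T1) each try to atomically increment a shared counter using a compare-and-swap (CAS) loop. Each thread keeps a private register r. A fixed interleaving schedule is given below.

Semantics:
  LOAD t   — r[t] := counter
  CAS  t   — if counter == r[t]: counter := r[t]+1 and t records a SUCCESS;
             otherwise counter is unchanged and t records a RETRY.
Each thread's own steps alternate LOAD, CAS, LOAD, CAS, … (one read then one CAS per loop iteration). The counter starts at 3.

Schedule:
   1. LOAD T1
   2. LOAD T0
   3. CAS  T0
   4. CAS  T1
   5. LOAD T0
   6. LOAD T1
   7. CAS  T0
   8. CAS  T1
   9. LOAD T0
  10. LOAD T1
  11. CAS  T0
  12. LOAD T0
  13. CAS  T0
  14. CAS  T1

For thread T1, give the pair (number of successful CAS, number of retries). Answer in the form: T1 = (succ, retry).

T1 = (0, 3)

T1 LOAD — after: cnt=3, r=3 — load
T0 LOAD — after: cnt=3, r=3 — load
T0 CAS — after: cnt=4, r=3 — ok
T1 CAS — after: cnt=4, r=3 — retry
T0 LOAD — after: cnt=4, r=4 — load
T1 LOAD — after: cnt=4, r=4 — load
T0 CAS — after: cnt=5, r=4 — ok
T1 CAS — after: cnt=5, r=4 — retry
T0 LOAD — after: cnt=5, r=5 — load
T1 LOAD — after: cnt=5, r=5 — load
T0 CAS — after: cnt=6, r=5 — ok
T0 LOAD — after: cnt=6, r=6 — load
T0 CAS — after: cnt=7, r=6 — ok
T1 CAS — after: cnt=7, r=5 — retry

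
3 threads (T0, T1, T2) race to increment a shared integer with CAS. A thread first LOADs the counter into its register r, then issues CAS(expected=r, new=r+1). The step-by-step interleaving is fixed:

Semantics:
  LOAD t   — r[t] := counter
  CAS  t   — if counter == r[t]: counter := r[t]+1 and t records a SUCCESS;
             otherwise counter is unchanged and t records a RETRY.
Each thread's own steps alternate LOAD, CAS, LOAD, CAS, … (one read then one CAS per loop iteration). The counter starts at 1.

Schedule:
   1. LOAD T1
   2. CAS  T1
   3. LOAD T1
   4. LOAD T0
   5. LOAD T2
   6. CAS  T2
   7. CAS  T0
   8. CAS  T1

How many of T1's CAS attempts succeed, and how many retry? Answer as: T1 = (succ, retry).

   1) LOAD T1:  M=1  r_T1=1
   2) CAS  T1:  M=2  r_T1=1 ✓
   3) LOAD T1:  M=2  r_T1=2
   4) LOAD T0:  M=2  r_T0=2
   5) LOAD T2:  M=2  r_T2=2
   6) CAS  T2:  M=3  r_T2=2 ✓
   7) CAS  T0:  M=3  r_T0=2 ✗
   8) CAS  T1:  M=3  r_T1=2 ✗

T1 = (1, 1)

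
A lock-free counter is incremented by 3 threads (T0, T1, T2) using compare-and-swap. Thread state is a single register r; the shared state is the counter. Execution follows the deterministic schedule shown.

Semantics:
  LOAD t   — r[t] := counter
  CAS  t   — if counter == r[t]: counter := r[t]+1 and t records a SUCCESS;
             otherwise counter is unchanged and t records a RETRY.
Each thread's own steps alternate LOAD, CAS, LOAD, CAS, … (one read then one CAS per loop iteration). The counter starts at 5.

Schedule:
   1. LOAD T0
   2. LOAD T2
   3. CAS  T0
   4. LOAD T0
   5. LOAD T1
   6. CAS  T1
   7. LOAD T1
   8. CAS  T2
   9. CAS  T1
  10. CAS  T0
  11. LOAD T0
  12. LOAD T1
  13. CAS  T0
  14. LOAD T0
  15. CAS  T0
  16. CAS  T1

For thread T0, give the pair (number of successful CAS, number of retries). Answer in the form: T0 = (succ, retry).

T0 = (3, 1)

step 1: T0 LOAD ⇒ load; ctr=5 reg=5
step 2: T2 LOAD ⇒ load; ctr=5 reg=5
step 3: T0 CAS ⇒ ok; ctr=6 reg=5
step 4: T0 LOAD ⇒ load; ctr=6 reg=6
step 5: T1 LOAD ⇒ load; ctr=6 reg=6
step 6: T1 CAS ⇒ ok; ctr=7 reg=6
step 7: T1 LOAD ⇒ load; ctr=7 reg=7
step 8: T2 CAS ⇒ retry; ctr=7 reg=5
step 9: T1 CAS ⇒ ok; ctr=8 reg=7
step 10: T0 CAS ⇒ retry; ctr=8 reg=6
step 11: T0 LOAD ⇒ load; ctr=8 reg=8
step 12: T1 LOAD ⇒ load; ctr=8 reg=8
step 13: T0 CAS ⇒ ok; ctr=9 reg=8
step 14: T0 LOAD ⇒ load; ctr=9 reg=9
step 15: T0 CAS ⇒ ok; ctr=10 reg=9
step 16: T1 CAS ⇒ retry; ctr=10 reg=8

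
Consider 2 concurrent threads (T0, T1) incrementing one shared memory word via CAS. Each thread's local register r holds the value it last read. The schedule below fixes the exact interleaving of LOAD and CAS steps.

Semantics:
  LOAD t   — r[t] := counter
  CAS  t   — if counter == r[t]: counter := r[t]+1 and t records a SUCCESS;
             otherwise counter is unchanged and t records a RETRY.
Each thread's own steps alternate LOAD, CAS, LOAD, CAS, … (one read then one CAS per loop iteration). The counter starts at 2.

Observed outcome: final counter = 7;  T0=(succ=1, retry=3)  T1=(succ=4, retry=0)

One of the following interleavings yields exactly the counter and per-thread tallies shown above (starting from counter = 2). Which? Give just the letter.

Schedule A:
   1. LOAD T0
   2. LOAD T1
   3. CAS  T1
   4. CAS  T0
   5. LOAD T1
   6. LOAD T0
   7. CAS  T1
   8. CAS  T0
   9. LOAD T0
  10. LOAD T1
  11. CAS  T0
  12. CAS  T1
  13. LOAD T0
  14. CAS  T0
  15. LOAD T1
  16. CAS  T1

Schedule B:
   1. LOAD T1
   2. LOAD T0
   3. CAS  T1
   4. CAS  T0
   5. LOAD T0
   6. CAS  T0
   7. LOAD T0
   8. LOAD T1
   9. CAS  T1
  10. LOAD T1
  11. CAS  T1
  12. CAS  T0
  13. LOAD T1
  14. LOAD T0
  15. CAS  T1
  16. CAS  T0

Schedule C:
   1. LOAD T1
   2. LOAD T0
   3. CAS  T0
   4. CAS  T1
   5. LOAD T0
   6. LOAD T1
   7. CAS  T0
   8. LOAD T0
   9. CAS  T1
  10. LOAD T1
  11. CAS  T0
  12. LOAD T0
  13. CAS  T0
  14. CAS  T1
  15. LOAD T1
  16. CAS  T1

B

Run B:
   1) LOAD T1:  M=2  r_T1=2
   2) LOAD T0:  M=2  r_T0=2
   3) CAS  T1:  M=3  r_T1=2 ✓
   4) CAS  T0:  M=3  r_T0=2 ✗
   5) LOAD T0:  M=3  r_T0=3
   6) CAS  T0:  M=4  r_T0=3 ✓
   7) LOAD T0:  M=4  r_T0=4
   8) LOAD T1:  M=4  r_T1=4
   9) CAS  T1:  M=5  r_T1=4 ✓
  10) LOAD T1:  M=5  r_T1=5
  11) CAS  T1:  M=6  r_T1=5 ✓
  12) CAS  T0:  M=6  r_T0=4 ✗
  13) LOAD T1:  M=6  r_T1=6
  14) LOAD T0:  M=6  r_T0=6
  15) CAS  T1:  M=7  r_T1=6 ✓
  16) CAS  T0:  M=7  r_T0=6 ✗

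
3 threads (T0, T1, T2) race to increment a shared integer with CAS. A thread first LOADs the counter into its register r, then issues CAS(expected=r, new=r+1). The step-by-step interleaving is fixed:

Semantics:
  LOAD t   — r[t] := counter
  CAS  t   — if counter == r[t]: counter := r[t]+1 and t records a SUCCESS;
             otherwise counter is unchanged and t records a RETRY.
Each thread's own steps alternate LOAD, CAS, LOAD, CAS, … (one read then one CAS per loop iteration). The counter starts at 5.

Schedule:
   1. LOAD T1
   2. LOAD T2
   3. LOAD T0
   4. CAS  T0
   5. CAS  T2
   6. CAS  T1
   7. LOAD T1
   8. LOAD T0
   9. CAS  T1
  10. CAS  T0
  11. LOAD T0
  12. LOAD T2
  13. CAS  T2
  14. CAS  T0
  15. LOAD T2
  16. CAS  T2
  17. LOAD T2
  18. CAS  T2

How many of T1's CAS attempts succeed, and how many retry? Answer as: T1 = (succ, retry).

T1 = (1, 1)

T1 LOAD — after: cnt=5, r=5 — load
T2 LOAD — after: cnt=5, r=5 — load
T0 LOAD — after: cnt=5, r=5 — load
T0 CAS — after: cnt=6, r=5 — ok
T2 CAS — after: cnt=6, r=5 — retry
T1 CAS — after: cnt=6, r=5 — retry
T1 LOAD — after: cnt=6, r=6 — load
T0 LOAD — after: cnt=6, r=6 — load
T1 CAS — after: cnt=7, r=6 — ok
T0 CAS — after: cnt=7, r=6 — retry
T0 LOAD — after: cnt=7, r=7 — load
T2 LOAD — after: cnt=7, r=7 — load
T2 CAS — after: cnt=8, r=7 — ok
T0 CAS — after: cnt=8, r=7 — retry
T2 LOAD — after: cnt=8, r=8 — load
T2 CAS — after: cnt=9, r=8 — ok
T2 LOAD — after: cnt=9, r=9 — load
T2 CAS — after: cnt=10, r=9 — ok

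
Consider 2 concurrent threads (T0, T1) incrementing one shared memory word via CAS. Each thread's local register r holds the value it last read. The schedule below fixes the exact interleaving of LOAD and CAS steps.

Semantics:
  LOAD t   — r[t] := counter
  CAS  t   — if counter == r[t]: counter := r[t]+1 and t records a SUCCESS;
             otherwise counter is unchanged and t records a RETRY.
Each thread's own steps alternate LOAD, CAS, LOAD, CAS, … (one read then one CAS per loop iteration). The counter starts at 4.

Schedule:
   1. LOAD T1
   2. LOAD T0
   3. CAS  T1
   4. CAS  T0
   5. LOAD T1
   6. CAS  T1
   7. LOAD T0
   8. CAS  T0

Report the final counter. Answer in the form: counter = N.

   1) LOAD T1:  M=4  r_T1=4
   2) LOAD T0:  M=4  r_T0=4
   3) CAS  T1:  M=5  r_T1=4 ✓
   4) CAS  T0:  M=5  r_T0=4 ✗
   5) LOAD T1:  M=5  r_T1=5
   6) CAS  T1:  M=6  r_T1=5 ✓
   7) LOAD T0:  M=6  r_T0=6
   8) CAS  T0:  M=7  r_T0=6 ✓

counter = 7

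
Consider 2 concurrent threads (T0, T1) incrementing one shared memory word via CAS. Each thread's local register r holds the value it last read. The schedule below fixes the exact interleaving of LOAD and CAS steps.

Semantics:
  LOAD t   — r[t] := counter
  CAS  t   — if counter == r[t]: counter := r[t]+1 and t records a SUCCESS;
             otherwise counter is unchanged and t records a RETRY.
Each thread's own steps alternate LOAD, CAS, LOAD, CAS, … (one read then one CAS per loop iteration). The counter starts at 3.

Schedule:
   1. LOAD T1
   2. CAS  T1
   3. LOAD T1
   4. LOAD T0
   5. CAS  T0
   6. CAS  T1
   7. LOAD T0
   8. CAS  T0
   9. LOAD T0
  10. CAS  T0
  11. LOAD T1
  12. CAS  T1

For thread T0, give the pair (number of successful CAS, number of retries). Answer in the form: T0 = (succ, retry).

step 1: T1 LOAD ⇒ load; ctr=3 reg=3
step 2: T1 CAS ⇒ ok; ctr=4 reg=3
step 3: T1 LOAD ⇒ load; ctr=4 reg=4
step 4: T0 LOAD ⇒ load; ctr=4 reg=4
step 5: T0 CAS ⇒ ok; ctr=5 reg=4
step 6: T1 CAS ⇒ retry; ctr=5 reg=4
step 7: T0 LOAD ⇒ load; ctr=5 reg=5
step 8: T0 CAS ⇒ ok; ctr=6 reg=5
step 9: T0 LOAD ⇒ load; ctr=6 reg=6
step 10: T0 CAS ⇒ ok; ctr=7 reg=6
step 11: T1 LOAD ⇒ load; ctr=7 reg=7
step 12: T1 CAS ⇒ ok; ctr=8 reg=7

T0 = (3, 0)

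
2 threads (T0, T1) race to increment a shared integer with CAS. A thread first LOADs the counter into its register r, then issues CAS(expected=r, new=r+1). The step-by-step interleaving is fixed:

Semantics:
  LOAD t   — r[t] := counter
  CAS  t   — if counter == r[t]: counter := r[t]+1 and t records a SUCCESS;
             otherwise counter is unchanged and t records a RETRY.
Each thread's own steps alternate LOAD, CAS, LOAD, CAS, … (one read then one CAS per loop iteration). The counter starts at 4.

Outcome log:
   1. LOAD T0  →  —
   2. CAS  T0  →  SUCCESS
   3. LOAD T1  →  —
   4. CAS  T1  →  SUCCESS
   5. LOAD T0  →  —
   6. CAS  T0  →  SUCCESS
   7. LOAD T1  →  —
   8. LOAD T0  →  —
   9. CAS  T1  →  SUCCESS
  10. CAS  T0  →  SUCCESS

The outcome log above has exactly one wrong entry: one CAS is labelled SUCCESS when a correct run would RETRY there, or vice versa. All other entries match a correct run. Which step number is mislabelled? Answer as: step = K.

step = 10

Re-executing:
T0 LOAD — after: cnt=4, r=4 — load
T0 CAS — after: cnt=5, r=4 — ok
T1 LOAD — after: cnt=5, r=5 — load
T1 CAS — after: cnt=6, r=5 — ok
T0 LOAD — after: cnt=6, r=6 — load
T0 CAS — after: cnt=7, r=6 — ok
T1 LOAD — after: cnt=7, r=7 — load
T0 LOAD — after: cnt=7, r=7 — load
T1 CAS — after: cnt=8, r=7 — ok
T0 CAS — after: cnt=8, r=7 — retry
Mismatch at 10.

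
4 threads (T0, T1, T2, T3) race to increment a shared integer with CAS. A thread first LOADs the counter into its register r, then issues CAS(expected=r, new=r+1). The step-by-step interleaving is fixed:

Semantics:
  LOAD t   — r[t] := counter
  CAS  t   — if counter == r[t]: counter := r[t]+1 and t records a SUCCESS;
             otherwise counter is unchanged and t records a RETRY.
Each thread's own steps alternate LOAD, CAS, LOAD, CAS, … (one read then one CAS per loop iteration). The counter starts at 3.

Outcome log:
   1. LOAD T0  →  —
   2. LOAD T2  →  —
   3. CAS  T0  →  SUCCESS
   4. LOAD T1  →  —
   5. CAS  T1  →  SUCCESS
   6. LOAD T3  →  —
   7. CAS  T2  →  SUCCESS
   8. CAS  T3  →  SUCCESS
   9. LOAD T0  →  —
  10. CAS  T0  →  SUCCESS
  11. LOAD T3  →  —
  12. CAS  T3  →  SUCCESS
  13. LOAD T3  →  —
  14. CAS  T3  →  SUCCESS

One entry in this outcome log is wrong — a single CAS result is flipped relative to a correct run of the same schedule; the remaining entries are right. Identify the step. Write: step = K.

Correct run:
#1 T0 reads 3
#2 T2 reads 3
#3 T0 CAS(3→4) writes; counter now 4
#4 T1 reads 4
#5 T1 CAS(4→5) writes; counter now 5
#6 T3 reads 5
#7 T2 CAS(3→4) fails; counter now 5
#8 T3 CAS(5→6) writes; counter now 6
#9 T0 reads 6
#10 T0 CAS(6→7) writes; counter now 7
#11 T3 reads 7
#12 T3 CAS(7→8) writes; counter now 8
#13 T3 reads 8
#14 T3 CAS(8→9) writes; counter now 9
Log disagrees first at step 7.

step = 7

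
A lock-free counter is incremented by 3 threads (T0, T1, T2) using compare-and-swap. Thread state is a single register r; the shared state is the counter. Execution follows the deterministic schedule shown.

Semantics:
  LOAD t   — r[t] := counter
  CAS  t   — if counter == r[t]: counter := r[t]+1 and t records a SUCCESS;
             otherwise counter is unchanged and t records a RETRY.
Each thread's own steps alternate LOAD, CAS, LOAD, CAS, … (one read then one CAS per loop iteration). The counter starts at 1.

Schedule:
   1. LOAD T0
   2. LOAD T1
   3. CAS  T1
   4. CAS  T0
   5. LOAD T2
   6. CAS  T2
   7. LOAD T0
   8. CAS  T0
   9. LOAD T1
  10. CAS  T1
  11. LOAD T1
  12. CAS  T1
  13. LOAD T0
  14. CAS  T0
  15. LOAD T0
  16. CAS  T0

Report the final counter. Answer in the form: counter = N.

counter = 8

step 1: T0 LOAD ⇒ load; ctr=1 reg=1
step 2: T1 LOAD ⇒ load; ctr=1 reg=1
step 3: T1 CAS ⇒ ok; ctr=2 reg=1
step 4: T0 CAS ⇒ retry; ctr=2 reg=1
step 5: T2 LOAD ⇒ load; ctr=2 reg=2
step 6: T2 CAS ⇒ ok; ctr=3 reg=2
step 7: T0 LOAD ⇒ load; ctr=3 reg=3
step 8: T0 CAS ⇒ ok; ctr=4 reg=3
step 9: T1 LOAD ⇒ load; ctr=4 reg=4
step 10: T1 CAS ⇒ ok; ctr=5 reg=4
step 11: T1 LOAD ⇒ load; ctr=5 reg=5
step 12: T1 CAS ⇒ ok; ctr=6 reg=5
step 13: T0 LOAD ⇒ load; ctr=6 reg=6
step 14: T0 CAS ⇒ ok; ctr=7 reg=6
step 15: T0 LOAD ⇒ load; ctr=7 reg=7
step 16: T0 CAS ⇒ ok; ctr=8 reg=7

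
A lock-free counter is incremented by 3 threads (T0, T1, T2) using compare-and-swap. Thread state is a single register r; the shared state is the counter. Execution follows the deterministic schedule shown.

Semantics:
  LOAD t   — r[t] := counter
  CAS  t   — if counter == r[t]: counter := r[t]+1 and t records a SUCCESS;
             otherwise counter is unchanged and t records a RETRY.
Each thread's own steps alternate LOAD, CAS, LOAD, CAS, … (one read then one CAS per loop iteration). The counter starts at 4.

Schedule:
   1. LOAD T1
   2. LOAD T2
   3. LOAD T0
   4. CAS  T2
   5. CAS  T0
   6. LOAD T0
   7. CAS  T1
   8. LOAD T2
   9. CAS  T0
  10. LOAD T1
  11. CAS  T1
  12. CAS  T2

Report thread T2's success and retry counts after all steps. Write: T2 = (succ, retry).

[1] T1.load  rd  (counter 4, T1.r 4)
[2] T2.load  rd  (counter 4, T2.r 4)
[3] T0.load  rd  (counter 4, T0.r 4)
[4] T2.cas  hit  (counter 5, T2.r 4)
[5] T0.cas  miss  (counter 5, T0.r 4)
[6] T0.load  rd  (counter 5, T0.r 5)
[7] T1.cas  miss  (counter 5, T1.r 4)
[8] T2.load  rd  (counter 5, T2.r 5)
[9] T0.cas  hit  (counter 6, T0.r 5)
[10] T1.load  rd  (counter 6, T1.r 6)
[11] T1.cas  hit  (counter 7, T1.r 6)
[12] T2.cas  miss  (counter 7, T2.r 5)

T2 = (1, 1)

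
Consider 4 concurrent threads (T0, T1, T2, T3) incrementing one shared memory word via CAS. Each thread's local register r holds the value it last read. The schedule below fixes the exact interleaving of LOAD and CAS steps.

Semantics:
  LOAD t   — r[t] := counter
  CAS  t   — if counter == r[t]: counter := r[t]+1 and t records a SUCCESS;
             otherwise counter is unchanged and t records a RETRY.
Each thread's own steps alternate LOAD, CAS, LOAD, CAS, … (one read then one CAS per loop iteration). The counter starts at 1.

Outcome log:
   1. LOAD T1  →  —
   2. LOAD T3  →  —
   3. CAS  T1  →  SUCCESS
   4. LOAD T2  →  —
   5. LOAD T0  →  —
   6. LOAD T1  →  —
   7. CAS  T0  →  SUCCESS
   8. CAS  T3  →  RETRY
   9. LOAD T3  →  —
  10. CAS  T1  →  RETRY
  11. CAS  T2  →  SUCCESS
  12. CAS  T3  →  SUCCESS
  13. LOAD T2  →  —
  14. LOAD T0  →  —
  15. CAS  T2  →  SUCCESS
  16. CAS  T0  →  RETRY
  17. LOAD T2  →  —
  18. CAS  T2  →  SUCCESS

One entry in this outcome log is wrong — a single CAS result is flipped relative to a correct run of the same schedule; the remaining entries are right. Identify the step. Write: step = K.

step = 11

Re-executing:
T1 LOAD — after: cnt=1, r=1 — load
T3 LOAD — after: cnt=1, r=1 — load
T1 CAS — after: cnt=2, r=1 — ok
T2 LOAD — after: cnt=2, r=2 — load
T0 LOAD — after: cnt=2, r=2 — load
T1 LOAD — after: cnt=2, r=2 — load
T0 CAS — after: cnt=3, r=2 — ok
T3 CAS — after: cnt=3, r=1 — retry
T3 LOAD — after: cnt=3, r=3 — load
T1 CAS — after: cnt=3, r=2 — retry
T2 CAS — after: cnt=3, r=2 — retry
T3 CAS — after: cnt=4, r=3 — ok
T2 LOAD — after: cnt=4, r=4 — load
T0 LOAD — after: cnt=4, r=4 — load
T2 CAS — after: cnt=5, r=4 — ok
T0 CAS — after: cnt=5, r=4 — retry
T2 LOAD — after: cnt=5, r=5 — load
T2 CAS — after: cnt=6, r=5 — ok
Flip is step 11.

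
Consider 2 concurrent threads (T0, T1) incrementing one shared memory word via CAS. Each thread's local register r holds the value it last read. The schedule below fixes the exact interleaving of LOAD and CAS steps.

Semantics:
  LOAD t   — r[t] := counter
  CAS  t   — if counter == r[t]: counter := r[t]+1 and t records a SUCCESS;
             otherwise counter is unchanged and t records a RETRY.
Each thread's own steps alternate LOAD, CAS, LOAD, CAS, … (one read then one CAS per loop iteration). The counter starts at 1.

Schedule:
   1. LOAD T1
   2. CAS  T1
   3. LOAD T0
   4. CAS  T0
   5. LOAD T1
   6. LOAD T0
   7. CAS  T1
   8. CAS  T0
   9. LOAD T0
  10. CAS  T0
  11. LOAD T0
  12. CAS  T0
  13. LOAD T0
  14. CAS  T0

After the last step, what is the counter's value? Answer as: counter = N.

   1) LOAD T1:  M=1  r_T1=1
   2) CAS  T1:  M=2  r_T1=1 ✓
   3) LOAD T0:  M=2  r_T0=2
   4) CAS  T0:  M=3  r_T0=2 ✓
   5) LOAD T1:  M=3  r_T1=3
   6) LOAD T0:  M=3  r_T0=3
   7) CAS  T1:  M=4  r_T1=3 ✓
   8) CAS  T0:  M=4  r_T0=3 ✗
   9) LOAD T0:  M=4  r_T0=4
  10) CAS  T0:  M=5  r_T0=4 ✓
  11) LOAD T0:  M=5  r_T0=5
  12) CAS  T0:  M=6  r_T0=5 ✓
  13) LOAD T0:  M=6  r_T0=6
  14) CAS  T0:  M=7  r_T0=6 ✓

counter = 7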